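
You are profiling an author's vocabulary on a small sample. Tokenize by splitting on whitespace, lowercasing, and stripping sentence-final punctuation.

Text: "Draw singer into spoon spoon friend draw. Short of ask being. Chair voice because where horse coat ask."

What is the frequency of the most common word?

2

Frequencies: draw:2, spoon:2, ask:2, singer:1, into:1, friend:1, short:1, of:1, being:1, chair:1, voice:1, because:1, where:1, horse:1, coat:1
Most common: 'draw' with frequency 2.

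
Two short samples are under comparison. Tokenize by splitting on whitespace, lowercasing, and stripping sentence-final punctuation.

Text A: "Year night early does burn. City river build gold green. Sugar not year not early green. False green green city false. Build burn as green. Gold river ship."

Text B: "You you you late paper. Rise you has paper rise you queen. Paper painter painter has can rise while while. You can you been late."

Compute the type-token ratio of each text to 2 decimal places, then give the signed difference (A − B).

0.14

TTR(A) = 15/28 = 0.54
TTR(B) = 10/25 = 0.40
Difference = 0.54 − 0.40 = 0.14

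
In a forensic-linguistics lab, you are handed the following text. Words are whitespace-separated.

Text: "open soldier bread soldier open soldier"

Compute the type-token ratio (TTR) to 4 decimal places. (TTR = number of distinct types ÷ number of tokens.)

0.5000

N = 6 tokens, V = 3 types.
TTR = V / N = 3 / 6 = 0.5000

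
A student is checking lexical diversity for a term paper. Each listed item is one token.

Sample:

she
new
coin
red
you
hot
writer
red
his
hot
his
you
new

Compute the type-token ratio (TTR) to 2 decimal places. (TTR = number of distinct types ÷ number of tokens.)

0.62

N = 13 tokens, V = 8 types.
TTR = V / N = 8 / 13 = 0.62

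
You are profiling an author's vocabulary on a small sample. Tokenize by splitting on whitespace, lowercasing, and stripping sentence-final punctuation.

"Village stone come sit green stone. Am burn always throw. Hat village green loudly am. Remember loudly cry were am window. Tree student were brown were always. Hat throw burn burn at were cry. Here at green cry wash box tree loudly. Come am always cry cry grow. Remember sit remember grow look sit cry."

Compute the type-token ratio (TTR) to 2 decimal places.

N = 55 tokens, V = 24 types.
TTR = V / N = 24 / 55 = 0.44

0.44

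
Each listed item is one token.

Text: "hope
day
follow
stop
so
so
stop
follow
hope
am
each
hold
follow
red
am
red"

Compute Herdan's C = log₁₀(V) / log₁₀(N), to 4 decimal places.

N = 16, V = 9.
log₁₀(V) = 0.954243, log₁₀(N) = 1.204120
C = 0.954243 / 1.204120 = 0.7925

0.7925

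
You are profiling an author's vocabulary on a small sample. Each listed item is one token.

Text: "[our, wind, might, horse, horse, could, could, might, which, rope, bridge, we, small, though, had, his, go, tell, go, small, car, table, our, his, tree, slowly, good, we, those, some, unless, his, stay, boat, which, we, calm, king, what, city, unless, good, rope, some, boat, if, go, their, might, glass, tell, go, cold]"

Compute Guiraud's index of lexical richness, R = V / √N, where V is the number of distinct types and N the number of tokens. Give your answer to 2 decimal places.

4.53

N = 53, V = 33.
√N = 7.280110
R = 33 / 7.280110 = 4.53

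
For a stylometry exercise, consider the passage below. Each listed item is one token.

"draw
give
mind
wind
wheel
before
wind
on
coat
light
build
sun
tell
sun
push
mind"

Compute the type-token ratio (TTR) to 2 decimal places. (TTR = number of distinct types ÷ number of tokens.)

0.81

N = 16 tokens, V = 13 types.
TTR = V / N = 13 / 16 = 0.81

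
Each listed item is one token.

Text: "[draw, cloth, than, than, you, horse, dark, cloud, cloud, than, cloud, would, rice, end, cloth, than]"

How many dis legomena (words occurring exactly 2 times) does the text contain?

Frequencies: than:4, cloud:3, cloth:2, draw:1, you:1, horse:1, dark:1, would:1, rice:1, end:1
Words with frequency 2: cloth

1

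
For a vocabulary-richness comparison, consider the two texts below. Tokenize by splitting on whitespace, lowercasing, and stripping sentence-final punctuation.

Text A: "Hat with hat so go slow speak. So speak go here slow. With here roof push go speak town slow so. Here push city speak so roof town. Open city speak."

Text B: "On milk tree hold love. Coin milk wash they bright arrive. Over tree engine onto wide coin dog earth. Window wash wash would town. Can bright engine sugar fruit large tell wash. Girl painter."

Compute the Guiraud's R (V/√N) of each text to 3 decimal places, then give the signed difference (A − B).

-2.304

A: V=12, N=31, R=2.155
B: V=26, N=34, R=4.459
Difference = 2.155 − 4.459 = -2.304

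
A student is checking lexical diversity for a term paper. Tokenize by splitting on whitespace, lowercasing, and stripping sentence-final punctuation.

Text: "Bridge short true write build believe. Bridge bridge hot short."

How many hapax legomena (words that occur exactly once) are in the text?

5

Frequencies: bridge:3, short:2, true:1, write:1, build:1, believe:1, hot:1
Hapax (freq=1): believe, build, hot, true, write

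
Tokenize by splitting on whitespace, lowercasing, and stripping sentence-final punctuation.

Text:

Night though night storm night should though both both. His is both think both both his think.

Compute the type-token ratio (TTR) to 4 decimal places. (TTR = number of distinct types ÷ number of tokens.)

0.4706

N = 17 tokens, V = 8 types.
TTR = V / N = 8 / 17 = 0.4706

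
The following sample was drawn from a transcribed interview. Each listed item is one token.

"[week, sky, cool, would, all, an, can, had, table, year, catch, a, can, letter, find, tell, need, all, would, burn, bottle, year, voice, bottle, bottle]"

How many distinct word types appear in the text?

Distinct types: {a, all, an, bottle, burn, can, catch, cool, find, had, letter, need, sky, table, tell, voice, week, would, year}
V = 19

19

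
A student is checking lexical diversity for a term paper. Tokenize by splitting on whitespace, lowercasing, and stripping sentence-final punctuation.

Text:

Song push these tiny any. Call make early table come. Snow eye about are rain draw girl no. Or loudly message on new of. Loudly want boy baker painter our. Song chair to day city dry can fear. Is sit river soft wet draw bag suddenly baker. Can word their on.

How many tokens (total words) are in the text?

Tokens: song, push, these, tiny, any, call, make, early, table, come, snow, eye, about, are, rain, draw, girl, no, or, loudly, message, on, new, of, loudly, want, boy, baker, painter, our, song, chair, to, day, city, dry, can, fear, is, sit, river, soft, wet, draw, bag, suddenly, baker, can, word, their, on
N = 51

51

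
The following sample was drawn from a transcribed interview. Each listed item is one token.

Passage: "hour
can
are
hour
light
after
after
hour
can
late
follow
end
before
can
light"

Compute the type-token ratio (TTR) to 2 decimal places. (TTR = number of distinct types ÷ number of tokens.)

N = 15 tokens, V = 9 types.
TTR = V / N = 9 / 15 = 0.60

0.60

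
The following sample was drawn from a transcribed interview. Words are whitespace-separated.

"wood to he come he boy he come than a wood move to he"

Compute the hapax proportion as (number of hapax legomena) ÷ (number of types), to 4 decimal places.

0.5000

Frequencies: he:4, wood:2, to:2, come:2, boy:1, than:1, a:1, move:1
Hapax count = 4; type count = 8.
Ratio = 4 / 8 = 0.5000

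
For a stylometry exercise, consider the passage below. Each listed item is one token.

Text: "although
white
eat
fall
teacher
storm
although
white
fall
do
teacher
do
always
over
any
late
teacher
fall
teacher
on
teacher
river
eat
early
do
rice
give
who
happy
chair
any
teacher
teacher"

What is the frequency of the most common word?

Frequencies: teacher:7, fall:3, do:3, although:2, white:2, eat:2, any:2, storm:1, always:1, over:1, late:1, on:1, river:1, early:1, rice:1, give:1, who:1, happy:1, chair:1
Most common: 'teacher' with frequency 7.

7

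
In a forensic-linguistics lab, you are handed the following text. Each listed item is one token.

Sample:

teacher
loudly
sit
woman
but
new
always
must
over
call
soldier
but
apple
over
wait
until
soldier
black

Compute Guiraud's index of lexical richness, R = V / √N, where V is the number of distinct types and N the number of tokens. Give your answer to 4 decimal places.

3.5355

N = 18, V = 15.
√N = 4.242641
R = 15 / 4.242641 = 3.5355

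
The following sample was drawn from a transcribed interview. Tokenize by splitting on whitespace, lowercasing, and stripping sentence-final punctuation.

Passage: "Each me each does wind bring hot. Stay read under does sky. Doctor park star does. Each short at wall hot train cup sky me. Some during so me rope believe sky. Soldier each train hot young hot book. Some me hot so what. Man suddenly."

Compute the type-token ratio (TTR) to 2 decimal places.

0.63

N = 46 tokens, V = 29 types.
TTR = V / N = 29 / 46 = 0.63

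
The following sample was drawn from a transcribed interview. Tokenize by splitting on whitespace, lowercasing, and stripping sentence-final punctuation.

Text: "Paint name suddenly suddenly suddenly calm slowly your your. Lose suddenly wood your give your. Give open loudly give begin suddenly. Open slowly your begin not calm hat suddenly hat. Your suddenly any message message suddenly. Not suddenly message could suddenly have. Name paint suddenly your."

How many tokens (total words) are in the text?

46

Tokens: paint, name, suddenly, suddenly, suddenly, calm, slowly, your, your, lose, suddenly, wood, your, give, your, give, open, loudly, give, begin, suddenly, open, slowly, your, begin, not, calm, hat, suddenly, hat, your, suddenly, any, message, message, suddenly, not, suddenly, message, could, suddenly, have, name, paint, suddenly, your
N = 46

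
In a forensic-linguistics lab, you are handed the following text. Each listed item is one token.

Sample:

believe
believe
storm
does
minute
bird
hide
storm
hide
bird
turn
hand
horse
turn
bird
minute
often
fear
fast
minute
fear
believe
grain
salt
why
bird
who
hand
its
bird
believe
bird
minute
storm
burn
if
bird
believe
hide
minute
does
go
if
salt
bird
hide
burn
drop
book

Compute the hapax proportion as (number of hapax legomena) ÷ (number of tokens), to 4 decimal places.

0.2041

Frequencies: bird:8, believe:5, minute:5, hide:4, storm:3, does:2, turn:2, hand:2, fear:2, salt:2, burn:2, if:2, horse:1, often:1, fast:1, grain:1, why:1, who:1, its:1, go:1, … (2 more, each freq 1)
Hapax count = 10; token count = 49.
Ratio = 10 / 49 = 0.2041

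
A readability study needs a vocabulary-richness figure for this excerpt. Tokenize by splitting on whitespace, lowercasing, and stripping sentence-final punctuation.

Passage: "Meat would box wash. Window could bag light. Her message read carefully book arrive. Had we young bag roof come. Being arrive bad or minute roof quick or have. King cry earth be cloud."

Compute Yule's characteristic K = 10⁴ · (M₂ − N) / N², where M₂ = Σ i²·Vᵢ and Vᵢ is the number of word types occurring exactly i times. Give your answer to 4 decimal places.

Frequencies: bag:2, arrive:2, roof:2, or:2, meat:1, would:1, box:1, wash:1, window:1, could:1, light:1, her:1, message:1, read:1, carefully:1, book:1, had:1, we:1, young:1, come:1, … (10 more, each freq 1)
N = 34. Frequency spectrum: V_1=26, V_2=4
M₂ = 1²·26 + 2²·4 = 42
K = 10000 × (42 − 34) / 34² = 69.2042

69.2042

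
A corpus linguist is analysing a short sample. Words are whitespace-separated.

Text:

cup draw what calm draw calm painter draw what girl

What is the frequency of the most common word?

3

Frequencies: draw:3, what:2, calm:2, cup:1, painter:1, girl:1
Most common: 'draw' with frequency 3.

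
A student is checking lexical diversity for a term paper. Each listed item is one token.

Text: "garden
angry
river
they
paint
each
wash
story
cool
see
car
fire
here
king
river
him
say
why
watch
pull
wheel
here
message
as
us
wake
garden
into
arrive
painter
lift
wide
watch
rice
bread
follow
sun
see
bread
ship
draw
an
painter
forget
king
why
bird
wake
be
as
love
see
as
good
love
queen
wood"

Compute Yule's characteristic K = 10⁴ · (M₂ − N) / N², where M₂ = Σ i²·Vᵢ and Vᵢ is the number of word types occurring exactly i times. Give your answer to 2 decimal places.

98.49

Frequencies: see:3, as:3, garden:2, river:2, here:2, king:2, why:2, watch:2, wake:2, painter:2, bread:2, love:2, angry:1, they:1, paint:1, each:1, wash:1, story:1, cool:1, car:1, … (23 more, each freq 1)
N = 57. Frequency spectrum: V_1=31, V_2=10, V_3=2
M₂ = 1²·31 + 2²·10 + 3²·2 = 89
K = 10000 × (89 − 57) / 57² = 98.49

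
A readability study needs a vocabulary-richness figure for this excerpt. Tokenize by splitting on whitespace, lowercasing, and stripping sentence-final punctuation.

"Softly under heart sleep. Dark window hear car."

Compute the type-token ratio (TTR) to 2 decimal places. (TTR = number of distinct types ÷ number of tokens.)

N = 8 tokens, V = 8 types.
TTR = V / N = 8 / 8 = 1.00

1.00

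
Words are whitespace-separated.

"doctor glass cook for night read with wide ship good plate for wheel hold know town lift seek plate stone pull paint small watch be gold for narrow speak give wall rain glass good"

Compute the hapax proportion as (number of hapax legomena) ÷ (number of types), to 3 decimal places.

Frequencies: for:3, glass:2, good:2, plate:2, doctor:1, cook:1, night:1, read:1, with:1, wide:1, ship:1, wheel:1, hold:1, know:1, town:1, lift:1, seek:1, stone:1, pull:1, paint:1, … (9 more, each freq 1)
Hapax count = 25; type count = 29.
Ratio = 25 / 29 = 0.862

0.862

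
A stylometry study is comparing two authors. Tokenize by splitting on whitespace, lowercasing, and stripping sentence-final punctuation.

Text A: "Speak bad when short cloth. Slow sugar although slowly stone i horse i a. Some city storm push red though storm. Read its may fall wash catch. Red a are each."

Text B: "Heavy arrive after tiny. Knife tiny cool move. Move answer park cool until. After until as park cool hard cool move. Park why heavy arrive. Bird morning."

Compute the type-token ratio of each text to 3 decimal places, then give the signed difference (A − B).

0.315

TTR(A) = 27/31 = 0.871
TTR(B) = 15/27 = 0.556
Difference = 0.871 − 0.556 = 0.315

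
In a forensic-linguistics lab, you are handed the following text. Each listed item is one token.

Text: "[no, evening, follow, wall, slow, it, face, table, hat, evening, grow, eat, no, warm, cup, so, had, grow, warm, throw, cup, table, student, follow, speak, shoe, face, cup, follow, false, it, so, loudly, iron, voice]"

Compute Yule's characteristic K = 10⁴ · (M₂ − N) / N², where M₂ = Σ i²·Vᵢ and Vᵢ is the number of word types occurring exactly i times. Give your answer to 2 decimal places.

Frequencies: follow:3, cup:3, no:2, evening:2, it:2, face:2, table:2, grow:2, warm:2, so:2, wall:1, slow:1, hat:1, eat:1, had:1, throw:1, student:1, speak:1, shoe:1, false:1, … (3 more, each freq 1)
N = 35. Frequency spectrum: V_1=13, V_2=8, V_3=2
M₂ = 1²·13 + 2²·8 + 3²·2 = 63
K = 10000 × (63 − 35) / 35² = 228.57

228.57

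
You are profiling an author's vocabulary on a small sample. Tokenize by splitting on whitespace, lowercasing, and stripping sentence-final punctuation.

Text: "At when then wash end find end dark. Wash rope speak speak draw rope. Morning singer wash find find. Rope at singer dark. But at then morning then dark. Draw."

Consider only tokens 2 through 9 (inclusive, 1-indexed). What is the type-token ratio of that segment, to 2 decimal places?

0.75

Segment tokens 2–9: when, then, wash, end, find, end, dark, wash
Segment N = 8, segment V = 6.
TTR = 6 / 8 = 0.75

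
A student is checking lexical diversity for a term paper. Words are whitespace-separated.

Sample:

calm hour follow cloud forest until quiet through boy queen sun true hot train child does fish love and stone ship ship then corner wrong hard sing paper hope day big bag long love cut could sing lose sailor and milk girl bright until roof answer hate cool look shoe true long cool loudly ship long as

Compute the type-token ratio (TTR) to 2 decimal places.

N = 57 tokens, V = 47 types.
TTR = V / N = 47 / 57 = 0.82

0.82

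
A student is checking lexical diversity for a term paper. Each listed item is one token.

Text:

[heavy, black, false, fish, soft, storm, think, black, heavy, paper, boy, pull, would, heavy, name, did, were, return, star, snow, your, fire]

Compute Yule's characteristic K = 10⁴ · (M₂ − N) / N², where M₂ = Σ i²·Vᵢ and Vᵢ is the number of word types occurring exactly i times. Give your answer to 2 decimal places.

Frequencies: heavy:3, black:2, false:1, fish:1, soft:1, storm:1, think:1, paper:1, boy:1, pull:1, would:1, name:1, did:1, were:1, return:1, star:1, snow:1, your:1, fire:1
N = 22. Frequency spectrum: V_1=17, V_2=1, V_3=1
M₂ = 1²·17 + 2²·1 + 3²·1 = 30
K = 10000 × (30 − 22) / 22² = 165.29

165.29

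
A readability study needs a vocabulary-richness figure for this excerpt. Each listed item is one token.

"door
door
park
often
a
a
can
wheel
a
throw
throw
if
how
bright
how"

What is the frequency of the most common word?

3

Frequencies: a:3, door:2, throw:2, how:2, park:1, often:1, can:1, wheel:1, if:1, bright:1
Most common: 'a' with frequency 3.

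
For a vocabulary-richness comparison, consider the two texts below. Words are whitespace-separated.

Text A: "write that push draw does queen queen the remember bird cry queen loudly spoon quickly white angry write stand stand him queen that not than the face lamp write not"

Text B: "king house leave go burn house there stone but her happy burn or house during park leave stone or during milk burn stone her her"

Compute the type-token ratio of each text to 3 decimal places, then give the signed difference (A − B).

0.140

TTR(A) = 21/30 = 0.700
TTR(B) = 14/25 = 0.560
Difference = 0.700 − 0.560 = 0.140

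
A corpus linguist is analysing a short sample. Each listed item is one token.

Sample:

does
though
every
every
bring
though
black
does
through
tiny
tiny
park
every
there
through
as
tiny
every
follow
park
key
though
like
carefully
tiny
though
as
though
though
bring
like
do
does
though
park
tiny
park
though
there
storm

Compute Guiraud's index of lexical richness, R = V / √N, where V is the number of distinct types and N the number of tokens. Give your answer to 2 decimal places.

N = 40, V = 16.
√N = 6.324555
R = 16 / 6.324555 = 2.53

2.53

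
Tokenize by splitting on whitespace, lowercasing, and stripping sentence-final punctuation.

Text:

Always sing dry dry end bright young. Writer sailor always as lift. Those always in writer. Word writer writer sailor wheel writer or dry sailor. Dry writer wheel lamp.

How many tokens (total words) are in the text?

Tokens: always, sing, dry, dry, end, bright, young, writer, sailor, always, as, lift, those, always, in, writer, word, writer, writer, sailor, wheel, writer, or, dry, sailor, dry, writer, wheel, lamp
N = 29

29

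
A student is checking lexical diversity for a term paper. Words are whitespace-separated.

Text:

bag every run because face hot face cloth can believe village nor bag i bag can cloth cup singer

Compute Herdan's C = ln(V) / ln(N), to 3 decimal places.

N = 19, V = 14.
ln(V) = 2.639057, ln(N) = 2.944439
C = 2.639057 / 2.944439 = 0.896

0.896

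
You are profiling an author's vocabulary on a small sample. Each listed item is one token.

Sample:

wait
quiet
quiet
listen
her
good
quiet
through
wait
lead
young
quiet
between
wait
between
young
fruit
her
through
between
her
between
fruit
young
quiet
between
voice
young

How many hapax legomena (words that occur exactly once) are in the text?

4

Frequencies: quiet:5, between:5, young:4, wait:3, her:3, through:2, fruit:2, listen:1, good:1, lead:1, voice:1
Hapax (freq=1): good, lead, listen, voice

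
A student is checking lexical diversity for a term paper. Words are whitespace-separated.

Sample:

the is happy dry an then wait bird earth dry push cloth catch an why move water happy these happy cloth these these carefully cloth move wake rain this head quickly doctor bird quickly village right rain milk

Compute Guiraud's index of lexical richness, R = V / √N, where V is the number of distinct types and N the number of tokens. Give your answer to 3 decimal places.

N = 38, V = 26.
√N = 6.164414
R = 26 / 6.164414 = 4.218

4.218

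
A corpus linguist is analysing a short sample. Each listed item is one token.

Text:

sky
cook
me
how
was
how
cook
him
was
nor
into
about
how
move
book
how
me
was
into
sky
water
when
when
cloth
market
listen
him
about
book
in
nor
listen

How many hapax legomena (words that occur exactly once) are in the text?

Frequencies: how:4, was:3, sky:2, cook:2, me:2, him:2, nor:2, into:2, about:2, book:2, when:2, listen:2, move:1, water:1, cloth:1, market:1, in:1
Hapax (freq=1): cloth, in, market, move, water

5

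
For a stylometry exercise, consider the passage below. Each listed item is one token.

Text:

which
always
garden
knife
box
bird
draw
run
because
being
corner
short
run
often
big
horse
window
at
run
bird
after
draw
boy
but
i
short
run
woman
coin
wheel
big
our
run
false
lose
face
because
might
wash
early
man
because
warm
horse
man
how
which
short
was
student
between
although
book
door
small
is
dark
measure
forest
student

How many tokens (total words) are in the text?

Tokens: which, always, garden, knife, box, bird, draw, run, because, being, corner, short, run, often, big, horse, window, at, run, bird, after, draw, boy, but, i, short, run, woman, coin, wheel, big, our, run, false, lose, face, because, might, wash, early, man, because, warm, horse, man, how, which, short, was, student, between, although, book, door, small, is, dark, measure, forest, student
N = 60

60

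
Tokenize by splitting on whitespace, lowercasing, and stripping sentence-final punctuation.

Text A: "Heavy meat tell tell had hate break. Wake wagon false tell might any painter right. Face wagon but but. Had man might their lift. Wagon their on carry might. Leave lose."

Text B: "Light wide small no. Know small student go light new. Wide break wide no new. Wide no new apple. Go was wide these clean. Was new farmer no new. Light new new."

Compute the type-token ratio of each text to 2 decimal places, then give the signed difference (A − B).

TTR(A) = 22/31 = 0.71
TTR(B) = 14/32 = 0.44
Difference = 0.71 − 0.44 = 0.27

0.27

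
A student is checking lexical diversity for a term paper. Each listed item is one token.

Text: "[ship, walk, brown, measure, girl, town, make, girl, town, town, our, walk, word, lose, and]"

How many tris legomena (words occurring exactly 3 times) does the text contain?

1

Frequencies: town:3, walk:2, girl:2, ship:1, brown:1, measure:1, make:1, our:1, word:1, lose:1, and:1
Words with frequency 3: town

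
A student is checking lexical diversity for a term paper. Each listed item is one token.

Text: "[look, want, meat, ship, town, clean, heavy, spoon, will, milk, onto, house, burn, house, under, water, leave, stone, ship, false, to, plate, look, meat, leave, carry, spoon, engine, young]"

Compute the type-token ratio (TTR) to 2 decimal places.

N = 29 tokens, V = 23 types.
TTR = V / N = 23 / 29 = 0.79

0.79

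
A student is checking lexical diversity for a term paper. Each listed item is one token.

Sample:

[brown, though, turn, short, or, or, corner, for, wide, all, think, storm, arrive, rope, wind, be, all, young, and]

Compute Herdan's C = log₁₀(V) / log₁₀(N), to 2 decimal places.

N = 19, V = 17.
log₁₀(V) = 1.230449, log₁₀(N) = 1.278754
C = 1.230449 / 1.278754 = 0.96

0.96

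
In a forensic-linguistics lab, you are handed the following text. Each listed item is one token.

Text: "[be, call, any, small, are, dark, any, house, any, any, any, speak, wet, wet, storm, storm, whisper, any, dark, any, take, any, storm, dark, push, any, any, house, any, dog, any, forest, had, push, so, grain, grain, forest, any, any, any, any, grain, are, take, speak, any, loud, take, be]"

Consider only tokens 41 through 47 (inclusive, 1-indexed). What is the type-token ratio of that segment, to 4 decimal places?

Segment tokens 41–47: any, any, grain, are, take, speak, any
Segment N = 7, segment V = 5.
TTR = 5 / 7 = 0.7143

0.7143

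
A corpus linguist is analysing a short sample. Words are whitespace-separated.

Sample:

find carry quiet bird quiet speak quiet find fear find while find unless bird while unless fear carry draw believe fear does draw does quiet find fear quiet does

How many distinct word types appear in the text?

11

Distinct types: {believe, bird, carry, does, draw, fear, find, quiet, speak, unless, while}
V = 11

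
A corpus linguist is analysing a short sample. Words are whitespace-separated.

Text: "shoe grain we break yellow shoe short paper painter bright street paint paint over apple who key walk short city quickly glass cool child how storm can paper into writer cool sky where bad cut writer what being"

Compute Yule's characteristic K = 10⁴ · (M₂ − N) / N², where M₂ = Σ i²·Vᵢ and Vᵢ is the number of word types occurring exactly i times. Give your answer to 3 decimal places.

Frequencies: shoe:2, short:2, paper:2, paint:2, cool:2, writer:2, grain:1, we:1, break:1, yellow:1, painter:1, bright:1, street:1, over:1, apple:1, who:1, key:1, walk:1, city:1, quickly:1, … (12 more, each freq 1)
N = 38. Frequency spectrum: V_1=26, V_2=6
M₂ = 1²·26 + 2²·6 = 50
K = 10000 × (50 − 38) / 38² = 83.102

83.102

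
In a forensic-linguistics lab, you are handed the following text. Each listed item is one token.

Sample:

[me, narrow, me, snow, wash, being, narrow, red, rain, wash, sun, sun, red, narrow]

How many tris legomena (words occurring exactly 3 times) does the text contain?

1

Frequencies: narrow:3, me:2, wash:2, red:2, sun:2, snow:1, being:1, rain:1
Words with frequency 3: narrow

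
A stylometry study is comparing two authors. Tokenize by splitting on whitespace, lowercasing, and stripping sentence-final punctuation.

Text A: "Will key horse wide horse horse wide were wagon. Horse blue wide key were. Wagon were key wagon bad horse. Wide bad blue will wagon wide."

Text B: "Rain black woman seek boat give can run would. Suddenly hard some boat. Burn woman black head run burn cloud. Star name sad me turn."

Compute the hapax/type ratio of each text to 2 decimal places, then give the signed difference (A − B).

-0.75

A: hapax=0, V=8, ratio=0.00
B: hapax=15, V=20, ratio=0.75
Difference = 0.00 − 0.75 = -0.75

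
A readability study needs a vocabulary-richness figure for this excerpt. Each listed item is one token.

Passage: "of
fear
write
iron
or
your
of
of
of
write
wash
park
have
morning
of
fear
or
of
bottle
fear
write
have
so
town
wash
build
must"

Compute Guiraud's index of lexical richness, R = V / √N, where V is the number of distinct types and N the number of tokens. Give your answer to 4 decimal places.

N = 27, V = 15.
√N = 5.196152
R = 15 / 5.196152 = 2.8868

2.8868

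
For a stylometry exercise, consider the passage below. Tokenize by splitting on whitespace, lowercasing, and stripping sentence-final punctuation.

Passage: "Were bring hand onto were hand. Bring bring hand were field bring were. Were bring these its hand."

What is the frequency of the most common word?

Frequencies: were:5, bring:5, hand:4, onto:1, field:1, these:1, its:1
Most common: 'were' with frequency 5.

5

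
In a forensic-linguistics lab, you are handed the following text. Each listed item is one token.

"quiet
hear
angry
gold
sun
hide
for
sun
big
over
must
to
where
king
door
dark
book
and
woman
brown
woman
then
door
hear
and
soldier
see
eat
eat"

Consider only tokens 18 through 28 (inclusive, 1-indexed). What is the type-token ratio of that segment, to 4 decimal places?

0.8182

Segment tokens 18–28: and, woman, brown, woman, then, door, hear, and, soldier, see, eat
Segment N = 11, segment V = 9.
TTR = 9 / 11 = 0.8182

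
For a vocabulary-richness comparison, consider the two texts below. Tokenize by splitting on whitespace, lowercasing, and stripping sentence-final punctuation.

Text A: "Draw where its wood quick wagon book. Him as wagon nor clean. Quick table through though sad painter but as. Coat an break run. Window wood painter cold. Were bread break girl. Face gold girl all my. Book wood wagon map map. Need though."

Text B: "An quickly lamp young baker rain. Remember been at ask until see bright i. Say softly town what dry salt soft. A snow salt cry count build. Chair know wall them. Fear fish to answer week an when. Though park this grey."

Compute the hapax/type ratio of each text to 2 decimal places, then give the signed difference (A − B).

-0.26

A: hapax=22, V=32, ratio=0.69
B: hapax=38, V=40, ratio=0.95
Difference = 0.69 − 0.95 = -0.26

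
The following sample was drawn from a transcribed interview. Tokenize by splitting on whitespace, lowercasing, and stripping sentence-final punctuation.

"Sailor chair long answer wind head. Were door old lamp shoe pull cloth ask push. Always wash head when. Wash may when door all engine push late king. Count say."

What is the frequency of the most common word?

Frequencies: head:2, door:2, push:2, wash:2, when:2, sailor:1, chair:1, long:1, answer:1, wind:1, were:1, old:1, lamp:1, shoe:1, pull:1, cloth:1, ask:1, always:1, may:1, all:1, … (5 more, each freq 1)
Most common: 'head' with frequency 2.

2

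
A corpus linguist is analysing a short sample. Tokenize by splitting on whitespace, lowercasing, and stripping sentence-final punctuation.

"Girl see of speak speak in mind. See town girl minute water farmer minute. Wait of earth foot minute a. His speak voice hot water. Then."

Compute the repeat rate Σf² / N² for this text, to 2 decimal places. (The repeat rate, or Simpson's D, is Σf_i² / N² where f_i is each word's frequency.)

Frequencies: speak:3, minute:3, girl:2, see:2, of:2, water:2, in:1, mind:1, town:1, farmer:1, wait:1, earth:1, foot:1, a:1, his:1, voice:1, hot:1, then:1
Σf² = 46; N² = 676
Repeat rate = 46 / 676 = 0.07

0.07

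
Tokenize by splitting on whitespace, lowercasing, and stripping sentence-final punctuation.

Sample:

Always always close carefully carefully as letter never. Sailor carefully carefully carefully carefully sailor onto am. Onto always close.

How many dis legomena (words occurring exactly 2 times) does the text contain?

3

Frequencies: carefully:6, always:3, close:2, sailor:2, onto:2, as:1, letter:1, never:1, am:1
Words with frequency 2: close, onto, sailor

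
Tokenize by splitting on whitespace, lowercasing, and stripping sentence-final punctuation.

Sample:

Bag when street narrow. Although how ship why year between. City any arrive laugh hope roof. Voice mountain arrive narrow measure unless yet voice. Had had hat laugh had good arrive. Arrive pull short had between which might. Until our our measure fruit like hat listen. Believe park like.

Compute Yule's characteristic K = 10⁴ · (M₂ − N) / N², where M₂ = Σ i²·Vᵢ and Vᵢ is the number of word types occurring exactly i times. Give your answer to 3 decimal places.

166.597

Frequencies: arrive:4, had:4, narrow:2, between:2, laugh:2, voice:2, measure:2, hat:2, our:2, like:2, bag:1, when:1, street:1, although:1, how:1, ship:1, why:1, year:1, city:1, any:1, … (15 more, each freq 1)
N = 49. Frequency spectrum: V_1=25, V_2=8, V_4=2
M₂ = 1²·25 + 2²·8 + 4²·2 = 89
K = 10000 × (89 − 49) / 49² = 166.597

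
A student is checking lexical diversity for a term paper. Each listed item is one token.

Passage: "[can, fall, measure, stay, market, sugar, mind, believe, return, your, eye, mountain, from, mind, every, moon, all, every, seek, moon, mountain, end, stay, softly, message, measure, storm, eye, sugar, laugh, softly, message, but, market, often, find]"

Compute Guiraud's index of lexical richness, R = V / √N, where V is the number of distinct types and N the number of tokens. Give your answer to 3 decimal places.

4.167

N = 36, V = 25.
√N = 6.000000
R = 25 / 6.000000 = 4.167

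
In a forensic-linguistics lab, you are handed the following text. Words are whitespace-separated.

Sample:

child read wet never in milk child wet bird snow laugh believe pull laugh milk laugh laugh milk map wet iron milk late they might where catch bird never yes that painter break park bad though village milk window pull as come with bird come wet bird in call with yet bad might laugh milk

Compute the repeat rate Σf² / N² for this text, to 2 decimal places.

Frequencies: milk:6, laugh:5, wet:4, bird:4, child:2, never:2, in:2, pull:2, might:2, bad:2, come:2, with:2, read:1, snow:1, believe:1, map:1, iron:1, late:1, they:1, where:1, … (12 more, each freq 1)
Σf² = 145; N² = 3025
Repeat rate = 145 / 3025 = 0.05

0.05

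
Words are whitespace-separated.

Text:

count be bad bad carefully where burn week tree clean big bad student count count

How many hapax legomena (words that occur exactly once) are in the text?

9

Frequencies: count:3, bad:3, be:1, carefully:1, where:1, burn:1, week:1, tree:1, clean:1, big:1, student:1
Hapax (freq=1): be, big, burn, carefully, clean, student, tree, week, where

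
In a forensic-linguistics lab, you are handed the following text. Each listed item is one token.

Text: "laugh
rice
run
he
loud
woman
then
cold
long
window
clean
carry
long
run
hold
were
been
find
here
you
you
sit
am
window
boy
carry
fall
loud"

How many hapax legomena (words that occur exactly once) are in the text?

Frequencies: run:2, loud:2, long:2, window:2, carry:2, you:2, laugh:1, rice:1, he:1, woman:1, then:1, cold:1, clean:1, hold:1, were:1, been:1, find:1, here:1, sit:1, am:1, … (2 more, each freq 1)
Hapax (freq=1): am, been, boy, clean, cold, fall, find, he, here, hold, laugh, rice, sit, then, were, woman

16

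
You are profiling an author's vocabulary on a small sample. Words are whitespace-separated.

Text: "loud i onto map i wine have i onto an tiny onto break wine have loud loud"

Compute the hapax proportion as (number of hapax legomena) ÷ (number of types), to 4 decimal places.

Frequencies: loud:3, i:3, onto:3, wine:2, have:2, map:1, an:1, tiny:1, break:1
Hapax count = 4; type count = 9.
Ratio = 4 / 9 = 0.4444

0.4444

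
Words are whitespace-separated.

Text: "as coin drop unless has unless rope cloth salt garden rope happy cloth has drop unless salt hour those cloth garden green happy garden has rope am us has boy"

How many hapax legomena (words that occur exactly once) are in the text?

Frequencies: has:4, unless:3, rope:3, cloth:3, garden:3, drop:2, salt:2, happy:2, as:1, coin:1, hour:1, those:1, green:1, am:1, us:1, boy:1
Hapax (freq=1): am, as, boy, coin, green, hour, those, us

8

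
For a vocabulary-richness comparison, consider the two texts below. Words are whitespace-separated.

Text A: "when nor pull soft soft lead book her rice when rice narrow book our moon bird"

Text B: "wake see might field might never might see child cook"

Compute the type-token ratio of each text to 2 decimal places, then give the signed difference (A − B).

0.05

TTR(A) = 12/16 = 0.75
TTR(B) = 7/10 = 0.70
Difference = 0.75 − 0.70 = 0.05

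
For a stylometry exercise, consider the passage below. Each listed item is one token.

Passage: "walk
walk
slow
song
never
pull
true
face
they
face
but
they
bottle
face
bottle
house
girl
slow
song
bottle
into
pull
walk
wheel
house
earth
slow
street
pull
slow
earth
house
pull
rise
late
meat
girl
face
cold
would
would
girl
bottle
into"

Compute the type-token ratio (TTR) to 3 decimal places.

N = 44 tokens, V = 21 types.
TTR = V / N = 21 / 44 = 0.477

0.477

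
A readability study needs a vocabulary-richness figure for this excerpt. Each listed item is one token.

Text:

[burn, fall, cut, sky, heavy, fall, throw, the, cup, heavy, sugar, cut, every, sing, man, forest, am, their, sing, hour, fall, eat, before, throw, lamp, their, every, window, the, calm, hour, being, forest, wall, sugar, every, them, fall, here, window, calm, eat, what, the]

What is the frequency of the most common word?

4

Frequencies: fall:4, the:3, every:3, cut:2, heavy:2, throw:2, sugar:2, sing:2, forest:2, their:2, hour:2, eat:2, window:2, calm:2, burn:1, sky:1, cup:1, man:1, am:1, before:1, … (6 more, each freq 1)
Most common: 'fall' with frequency 4.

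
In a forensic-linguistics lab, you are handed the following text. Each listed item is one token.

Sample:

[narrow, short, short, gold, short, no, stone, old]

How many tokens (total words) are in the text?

Tokens: narrow, short, short, gold, short, no, stone, old
N = 8

8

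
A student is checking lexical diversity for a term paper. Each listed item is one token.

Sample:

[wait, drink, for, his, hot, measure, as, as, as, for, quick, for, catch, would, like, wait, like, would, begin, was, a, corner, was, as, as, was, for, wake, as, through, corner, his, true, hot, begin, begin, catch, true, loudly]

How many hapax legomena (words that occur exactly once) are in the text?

Frequencies: as:6, for:4, begin:3, was:3, wait:2, his:2, hot:2, catch:2, would:2, like:2, corner:2, true:2, drink:1, measure:1, quick:1, a:1, wake:1, through:1, loudly:1
Hapax (freq=1): a, drink, loudly, measure, quick, through, wake

7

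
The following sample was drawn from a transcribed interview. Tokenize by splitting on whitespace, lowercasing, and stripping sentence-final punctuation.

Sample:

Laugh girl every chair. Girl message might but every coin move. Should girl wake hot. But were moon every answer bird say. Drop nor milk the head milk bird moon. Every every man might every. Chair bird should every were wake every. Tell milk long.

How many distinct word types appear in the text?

25

Distinct types: {answer, bird, but, chair, coin, drop, every, girl, head, hot, laugh, long, man, message, might, milk, moon, move, nor, say, should, tell, the, wake, were}
V = 25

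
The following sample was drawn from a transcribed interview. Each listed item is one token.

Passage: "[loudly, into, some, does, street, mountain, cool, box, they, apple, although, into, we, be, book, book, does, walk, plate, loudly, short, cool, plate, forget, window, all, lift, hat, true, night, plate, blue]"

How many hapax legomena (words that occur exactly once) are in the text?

19

Frequencies: plate:3, loudly:2, into:2, does:2, cool:2, book:2, some:1, street:1, mountain:1, box:1, they:1, apple:1, although:1, we:1, be:1, walk:1, short:1, forget:1, window:1, all:1, … (5 more, each freq 1)
Hapax (freq=1): all, although, apple, be, blue, box, forget, hat, lift, mountain, night, short, some, street, they, true, walk, we, window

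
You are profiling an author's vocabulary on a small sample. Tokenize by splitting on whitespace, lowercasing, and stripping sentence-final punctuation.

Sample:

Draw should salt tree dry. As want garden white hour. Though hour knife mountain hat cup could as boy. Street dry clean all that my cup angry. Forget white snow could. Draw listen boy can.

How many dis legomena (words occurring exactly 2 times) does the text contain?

Frequencies: draw:2, dry:2, as:2, white:2, hour:2, cup:2, could:2, boy:2, should:1, salt:1, tree:1, want:1, garden:1, though:1, knife:1, mountain:1, hat:1, street:1, clean:1, all:1, … (7 more, each freq 1)
Words with frequency 2: as, boy, could, cup, draw, dry, hour, white

8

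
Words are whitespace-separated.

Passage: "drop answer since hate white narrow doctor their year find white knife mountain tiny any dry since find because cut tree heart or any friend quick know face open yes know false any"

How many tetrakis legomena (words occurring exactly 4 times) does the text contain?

0

Frequencies: any:3, since:2, white:2, find:2, know:2, drop:1, answer:1, hate:1, narrow:1, doctor:1, their:1, year:1, knife:1, mountain:1, tiny:1, dry:1, because:1, cut:1, tree:1, heart:1, … (7 more, each freq 1)
Words with frequency 4: (none)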